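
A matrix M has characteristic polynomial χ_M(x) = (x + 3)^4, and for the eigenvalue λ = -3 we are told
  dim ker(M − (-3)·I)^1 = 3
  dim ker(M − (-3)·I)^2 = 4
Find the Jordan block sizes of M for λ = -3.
Block sizes for λ = -3: [2, 1, 1]

From the dimensions of kernels of powers, the number of Jordan blocks of size at least j is d_j − d_{j−1} where d_j = dim ker(N^j) (with d_0 = 0). Computing the differences gives [3, 1].
The number of blocks of size exactly k is (#blocks of size ≥ k) − (#blocks of size ≥ k + 1), so the partition is: 2 block(s) of size 1, 1 block(s) of size 2.
In nonincreasing order the block sizes are [2, 1, 1].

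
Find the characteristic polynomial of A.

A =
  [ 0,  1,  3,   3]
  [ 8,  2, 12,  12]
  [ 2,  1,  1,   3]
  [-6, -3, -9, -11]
x^4 + 8*x^3 + 24*x^2 + 32*x + 16

Expanding det(x·I − A) (e.g. by cofactor expansion or by noting that A is similar to its Jordan form J, which has the same characteristic polynomial as A) gives
  χ_A(x) = x^4 + 8*x^3 + 24*x^2 + 32*x + 16
which factors as (x + 2)^4. The eigenvalues (with algebraic multiplicities) are λ = -2 with multiplicity 4.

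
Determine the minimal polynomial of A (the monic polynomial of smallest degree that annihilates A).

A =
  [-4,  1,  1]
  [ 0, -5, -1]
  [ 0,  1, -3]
x^2 + 8*x + 16

The characteristic polynomial is χ_A(x) = (x + 4)^3, so the eigenvalues are known. The minimal polynomial is
  m_A(x) = Π_λ (x − λ)^{k_λ}
where k_λ is the size of the *largest* Jordan block for λ (equivalently, the smallest k with (A − λI)^k v = 0 for every generalised eigenvector v of λ).

  λ = -4: largest Jordan block has size 2, contributing (x + 4)^2

So m_A(x) = (x + 4)^2 = x^2 + 8*x + 16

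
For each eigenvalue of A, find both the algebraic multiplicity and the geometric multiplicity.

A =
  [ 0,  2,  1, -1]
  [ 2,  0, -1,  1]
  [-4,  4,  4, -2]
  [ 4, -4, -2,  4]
λ = 2: alg = 4, geom = 3

Step 1 — factor the characteristic polynomial to read off the algebraic multiplicities:
  χ_A(x) = (x - 2)^4

Step 2 — compute geometric multiplicities via the rank-nullity identity g(λ) = n − rank(A − λI):
  rank(A − (2)·I) = 1, so dim ker(A − (2)·I) = n − 1 = 3

Summary:
  λ = 2: algebraic multiplicity = 4, geometric multiplicity = 3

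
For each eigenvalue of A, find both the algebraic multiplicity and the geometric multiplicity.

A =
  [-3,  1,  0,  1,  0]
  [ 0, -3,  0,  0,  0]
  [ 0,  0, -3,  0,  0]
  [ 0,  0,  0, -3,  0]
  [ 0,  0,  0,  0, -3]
λ = -3: alg = 5, geom = 4

Step 1 — factor the characteristic polynomial to read off the algebraic multiplicities:
  χ_A(x) = (x + 3)^5

Step 2 — compute geometric multiplicities via the rank-nullity identity g(λ) = n − rank(A − λI):
  rank(A − (-3)·I) = 1, so dim ker(A − (-3)·I) = n − 1 = 4

Summary:
  λ = -3: algebraic multiplicity = 5, geometric multiplicity = 4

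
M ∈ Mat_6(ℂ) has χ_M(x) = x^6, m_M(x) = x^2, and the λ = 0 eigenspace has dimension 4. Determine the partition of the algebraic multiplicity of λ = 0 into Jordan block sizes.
Block sizes for λ = 0: [2, 2, 1, 1]

Step 1 — from the characteristic polynomial, algebraic multiplicity of λ = 0 is 6. From dim ker(M − (0)·I) = 4, there are exactly 4 Jordan blocks for λ = 0.
Step 2 — from the minimal polynomial, the factor (x − 0)^2 tells us the largest block for λ = 0 has size 2.
Step 3 — with total size 6, 4 blocks, and largest block 2, the block sizes (in nonincreasing order) are [2, 2, 1, 1].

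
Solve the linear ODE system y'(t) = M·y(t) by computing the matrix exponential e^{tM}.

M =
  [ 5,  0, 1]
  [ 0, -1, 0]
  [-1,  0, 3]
e^{tM} =
  [t*exp(4*t) + exp(4*t), 0, t*exp(4*t)]
  [0, exp(-t), 0]
  [-t*exp(4*t), 0, -t*exp(4*t) + exp(4*t)]

Strategy: write M = P · J · P⁻¹ where J is a Jordan canonical form, so e^{tM} = P · e^{tJ} · P⁻¹, and e^{tJ} can be computed block-by-block.

M has Jordan form
J =
  [-1, 0, 0]
  [ 0, 4, 1]
  [ 0, 0, 4]
(up to reordering of blocks).

Per-block formulas:
  For a 1×1 block at λ = -1: exp(t · [-1]) = [e^(-1t)].
  For a 2×2 Jordan block J_2(4): exp(t · J_2(4)) = e^(4t)·(I + t·N), where N is the 2×2 nilpotent shift.

After assembling e^{tJ} and conjugating by P, we get:

e^{tM} =
  [t*exp(4*t) + exp(4*t), 0, t*exp(4*t)]
  [0, exp(-t), 0]
  [-t*exp(4*t), 0, -t*exp(4*t) + exp(4*t)]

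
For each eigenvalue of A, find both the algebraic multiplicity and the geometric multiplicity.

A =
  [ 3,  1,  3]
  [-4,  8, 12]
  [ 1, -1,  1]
λ = 4: alg = 3, geom = 2

Step 1 — factor the characteristic polynomial to read off the algebraic multiplicities:
  χ_A(x) = (x - 4)^3

Step 2 — compute geometric multiplicities via the rank-nullity identity g(λ) = n − rank(A − λI):
  rank(A − (4)·I) = 1, so dim ker(A − (4)·I) = n − 1 = 2

Summary:
  λ = 4: algebraic multiplicity = 3, geometric multiplicity = 2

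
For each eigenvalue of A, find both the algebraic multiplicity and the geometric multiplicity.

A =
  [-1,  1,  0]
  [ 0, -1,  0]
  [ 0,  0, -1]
λ = -1: alg = 3, geom = 2

Step 1 — factor the characteristic polynomial to read off the algebraic multiplicities:
  χ_A(x) = (x + 1)^3

Step 2 — compute geometric multiplicities via the rank-nullity identity g(λ) = n − rank(A − λI):
  rank(A − (-1)·I) = 1, so dim ker(A − (-1)·I) = n − 1 = 2

Summary:
  λ = -1: algebraic multiplicity = 3, geometric multiplicity = 2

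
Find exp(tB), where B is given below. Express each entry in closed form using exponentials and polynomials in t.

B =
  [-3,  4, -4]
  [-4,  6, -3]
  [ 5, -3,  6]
e^{tB} =
  [-6*t*exp(3*t) + exp(3*t), 4*t*exp(3*t), -4*t*exp(3*t)]
  [-3*t^2*exp(3*t)/2 - 4*t*exp(3*t), t^2*exp(3*t) + 3*t*exp(3*t) + exp(3*t), -t^2*exp(3*t) - 3*t*exp(3*t)]
  [-3*t^2*exp(3*t)/2 + 5*t*exp(3*t), t^2*exp(3*t) - 3*t*exp(3*t), -t^2*exp(3*t) + 3*t*exp(3*t) + exp(3*t)]

Strategy: write B = P · J · P⁻¹ where J is a Jordan canonical form, so e^{tB} = P · e^{tJ} · P⁻¹, and e^{tJ} can be computed block-by-block.

B has Jordan form
J =
  [3, 1, 0]
  [0, 3, 1]
  [0, 0, 3]
(up to reordering of blocks).

Per-block formulas:
  For a 3×3 Jordan block J_3(3): exp(t · J_3(3)) = e^(3t)·(I + t·N + (t^2/2)·N^2), where N is the 3×3 nilpotent shift.

After assembling e^{tJ} and conjugating by P, we get:

e^{tB} =
  [-6*t*exp(3*t) + exp(3*t), 4*t*exp(3*t), -4*t*exp(3*t)]
  [-3*t^2*exp(3*t)/2 - 4*t*exp(3*t), t^2*exp(3*t) + 3*t*exp(3*t) + exp(3*t), -t^2*exp(3*t) - 3*t*exp(3*t)]
  [-3*t^2*exp(3*t)/2 + 5*t*exp(3*t), t^2*exp(3*t) - 3*t*exp(3*t), -t^2*exp(3*t) + 3*t*exp(3*t) + exp(3*t)]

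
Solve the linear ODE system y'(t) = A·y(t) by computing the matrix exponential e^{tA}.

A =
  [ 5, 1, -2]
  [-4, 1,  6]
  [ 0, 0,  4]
e^{tA} =
  [2*t*exp(3*t) + exp(3*t), t*exp(3*t), -2*t*exp(3*t)]
  [-4*t*exp(3*t), -2*t*exp(3*t) + exp(3*t), 4*t*exp(3*t) + 2*exp(4*t) - 2*exp(3*t)]
  [0, 0, exp(4*t)]

Strategy: write A = P · J · P⁻¹ where J is a Jordan canonical form, so e^{tA} = P · e^{tJ} · P⁻¹, and e^{tJ} can be computed block-by-block.

A has Jordan form
J =
  [3, 1, 0]
  [0, 3, 0]
  [0, 0, 4]
(up to reordering of blocks).

Per-block formulas:
  For a 2×2 Jordan block J_2(3): exp(t · J_2(3)) = e^(3t)·(I + t·N), where N is the 2×2 nilpotent shift.
  For a 1×1 block at λ = 4: exp(t · [4]) = [e^(4t)].

After assembling e^{tJ} and conjugating by P, we get:

e^{tA} =
  [2*t*exp(3*t) + exp(3*t), t*exp(3*t), -2*t*exp(3*t)]
  [-4*t*exp(3*t), -2*t*exp(3*t) + exp(3*t), 4*t*exp(3*t) + 2*exp(4*t) - 2*exp(3*t)]
  [0, 0, exp(4*t)]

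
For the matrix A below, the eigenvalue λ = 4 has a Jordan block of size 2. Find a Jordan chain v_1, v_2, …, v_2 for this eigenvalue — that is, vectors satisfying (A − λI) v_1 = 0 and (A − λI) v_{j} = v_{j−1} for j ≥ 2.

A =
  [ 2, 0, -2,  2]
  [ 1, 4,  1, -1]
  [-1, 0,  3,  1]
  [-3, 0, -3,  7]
A Jordan chain for λ = 4 of length 2:
v_1 = (-2, 1, -1, -3)ᵀ
v_2 = (1, 0, 0, 0)ᵀ

Let N = A − (4)·I. We want v_2 with N^2 v_2 = 0 but N^1 v_2 ≠ 0; then v_{j-1} := N · v_j for j = 2, …, 2.

Pick v_2 = (1, 0, 0, 0)ᵀ.
Then v_1 = N · v_2 = (-2, 1, -1, -3)ᵀ.

Sanity check: (A − (4)·I) v_1 = (0, 0, 0, 0)ᵀ = 0. ✓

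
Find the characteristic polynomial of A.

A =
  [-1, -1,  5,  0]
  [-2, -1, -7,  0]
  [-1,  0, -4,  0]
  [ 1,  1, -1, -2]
x^4 + 8*x^3 + 24*x^2 + 32*x + 16

Expanding det(x·I − A) (e.g. by cofactor expansion or by noting that A is similar to its Jordan form J, which has the same characteristic polynomial as A) gives
  χ_A(x) = x^4 + 8*x^3 + 24*x^2 + 32*x + 16
which factors as (x + 2)^4. The eigenvalues (with algebraic multiplicities) are λ = -2 with multiplicity 4.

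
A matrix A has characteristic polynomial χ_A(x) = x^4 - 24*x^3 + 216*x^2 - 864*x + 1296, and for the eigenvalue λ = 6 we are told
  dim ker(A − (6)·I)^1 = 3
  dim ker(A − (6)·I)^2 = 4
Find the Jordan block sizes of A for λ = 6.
Block sizes for λ = 6: [2, 1, 1]

From the dimensions of kernels of powers, the number of Jordan blocks of size at least j is d_j − d_{j−1} where d_j = dim ker(N^j) (with d_0 = 0). Computing the differences gives [3, 1].
The number of blocks of size exactly k is (#blocks of size ≥ k) − (#blocks of size ≥ k + 1), so the partition is: 2 block(s) of size 1, 1 block(s) of size 2.
In nonincreasing order the block sizes are [2, 1, 1].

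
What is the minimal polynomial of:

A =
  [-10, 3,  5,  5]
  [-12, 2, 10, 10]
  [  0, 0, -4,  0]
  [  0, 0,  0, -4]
x^2 + 8*x + 16

The characteristic polynomial is χ_A(x) = (x + 4)^4, so the eigenvalues are known. The minimal polynomial is
  m_A(x) = Π_λ (x − λ)^{k_λ}
where k_λ is the size of the *largest* Jordan block for λ (equivalently, the smallest k with (A − λI)^k v = 0 for every generalised eigenvector v of λ).

  λ = -4: largest Jordan block has size 2, contributing (x + 4)^2

So m_A(x) = (x + 4)^2 = x^2 + 8*x + 16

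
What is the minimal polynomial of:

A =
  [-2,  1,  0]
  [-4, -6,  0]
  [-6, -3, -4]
x^2 + 8*x + 16

The characteristic polynomial is χ_A(x) = (x + 4)^3, so the eigenvalues are known. The minimal polynomial is
  m_A(x) = Π_λ (x − λ)^{k_λ}
where k_λ is the size of the *largest* Jordan block for λ (equivalently, the smallest k with (A − λI)^k v = 0 for every generalised eigenvector v of λ).

  λ = -4: largest Jordan block has size 2, contributing (x + 4)^2

So m_A(x) = (x + 4)^2 = x^2 + 8*x + 16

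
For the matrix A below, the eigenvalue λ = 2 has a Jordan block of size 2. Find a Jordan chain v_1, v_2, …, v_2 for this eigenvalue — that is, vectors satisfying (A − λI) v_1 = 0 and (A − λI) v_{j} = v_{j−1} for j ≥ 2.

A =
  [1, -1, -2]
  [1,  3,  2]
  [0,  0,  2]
A Jordan chain for λ = 2 of length 2:
v_1 = (-1, 1, 0)ᵀ
v_2 = (1, 0, 0)ᵀ

Let N = A − (2)·I. We want v_2 with N^2 v_2 = 0 but N^1 v_2 ≠ 0; then v_{j-1} := N · v_j for j = 2, …, 2.

Pick v_2 = (1, 0, 0)ᵀ.
Then v_1 = N · v_2 = (-1, 1, 0)ᵀ.

Sanity check: (A − (2)·I) v_1 = (0, 0, 0)ᵀ = 0. ✓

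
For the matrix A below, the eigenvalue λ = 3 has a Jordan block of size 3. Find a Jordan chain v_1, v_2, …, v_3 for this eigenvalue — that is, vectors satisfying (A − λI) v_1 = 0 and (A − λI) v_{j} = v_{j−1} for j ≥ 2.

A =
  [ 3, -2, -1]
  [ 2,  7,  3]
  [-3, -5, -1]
A Jordan chain for λ = 3 of length 3:
v_1 = (-1, -1, 2)ᵀ
v_2 = (0, 2, -3)ᵀ
v_3 = (1, 0, 0)ᵀ

Let N = A − (3)·I. We want v_3 with N^3 v_3 = 0 but N^2 v_3 ≠ 0; then v_{j-1} := N · v_j for j = 3, …, 2.

Pick v_3 = (1, 0, 0)ᵀ.
Then v_2 = N · v_3 = (0, 2, -3)ᵀ.
Then v_1 = N · v_2 = (-1, -1, 2)ᵀ.

Sanity check: (A − (3)·I) v_1 = (0, 0, 0)ᵀ = 0. ✓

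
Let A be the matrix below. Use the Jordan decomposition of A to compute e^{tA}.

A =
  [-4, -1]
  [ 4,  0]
e^{tA} =
  [-2*t*exp(-2*t) + exp(-2*t), -t*exp(-2*t)]
  [4*t*exp(-2*t), 2*t*exp(-2*t) + exp(-2*t)]

Strategy: write A = P · J · P⁻¹ where J is a Jordan canonical form, so e^{tA} = P · e^{tJ} · P⁻¹, and e^{tJ} can be computed block-by-block.

A has Jordan form
J =
  [-2,  1]
  [ 0, -2]
(up to reordering of blocks).

Per-block formulas:
  For a 2×2 Jordan block J_2(-2): exp(t · J_2(-2)) = e^(-2t)·(I + t·N), where N is the 2×2 nilpotent shift.

After assembling e^{tJ} and conjugating by P, we get:

e^{tA} =
  [-2*t*exp(-2*t) + exp(-2*t), -t*exp(-2*t)]
  [4*t*exp(-2*t), 2*t*exp(-2*t) + exp(-2*t)]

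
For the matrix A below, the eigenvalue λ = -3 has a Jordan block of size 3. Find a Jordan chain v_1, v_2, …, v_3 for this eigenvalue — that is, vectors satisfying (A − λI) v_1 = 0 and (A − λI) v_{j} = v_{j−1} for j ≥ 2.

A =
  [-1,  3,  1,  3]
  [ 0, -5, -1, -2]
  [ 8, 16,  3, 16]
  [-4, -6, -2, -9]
A Jordan chain for λ = -3 of length 3:
v_1 = (-2, 0, -8, 4)ᵀ
v_2 = (3, -2, 16, -6)ᵀ
v_3 = (0, 1, 0, 0)ᵀ

Let N = A − (-3)·I. We want v_3 with N^3 v_3 = 0 but N^2 v_3 ≠ 0; then v_{j-1} := N · v_j for j = 3, …, 2.

Pick v_3 = (0, 1, 0, 0)ᵀ.
Then v_2 = N · v_3 = (3, -2, 16, -6)ᵀ.
Then v_1 = N · v_2 = (-2, 0, -8, 4)ᵀ.

Sanity check: (A − (-3)·I) v_1 = (0, 0, 0, 0)ᵀ = 0. ✓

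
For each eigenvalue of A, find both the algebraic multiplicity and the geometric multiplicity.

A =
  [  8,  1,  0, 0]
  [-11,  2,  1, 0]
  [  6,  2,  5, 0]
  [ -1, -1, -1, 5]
λ = 5: alg = 4, geom = 2

Step 1 — factor the characteristic polynomial to read off the algebraic multiplicities:
  χ_A(x) = (x - 5)^4

Step 2 — compute geometric multiplicities via the rank-nullity identity g(λ) = n − rank(A − λI):
  rank(A − (5)·I) = 2, so dim ker(A − (5)·I) = n − 2 = 2

Summary:
  λ = 5: algebraic multiplicity = 4, geometric multiplicity = 2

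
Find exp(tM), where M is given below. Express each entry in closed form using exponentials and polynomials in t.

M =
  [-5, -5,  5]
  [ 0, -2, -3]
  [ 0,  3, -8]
e^{tM} =
  [exp(-5*t), -5*t*exp(-5*t), 5*t*exp(-5*t)]
  [0, 3*t*exp(-5*t) + exp(-5*t), -3*t*exp(-5*t)]
  [0, 3*t*exp(-5*t), -3*t*exp(-5*t) + exp(-5*t)]

Strategy: write M = P · J · P⁻¹ where J is a Jordan canonical form, so e^{tM} = P · e^{tJ} · P⁻¹, and e^{tJ} can be computed block-by-block.

M has Jordan form
J =
  [-5,  1,  0]
  [ 0, -5,  0]
  [ 0,  0, -5]
(up to reordering of blocks).

Per-block formulas:
  For a 1×1 block at λ = -5: exp(t · [-5]) = [e^(-5t)].
  For a 2×2 Jordan block J_2(-5): exp(t · J_2(-5)) = e^(-5t)·(I + t·N), where N is the 2×2 nilpotent shift.

After assembling e^{tJ} and conjugating by P, we get:

e^{tM} =
  [exp(-5*t), -5*t*exp(-5*t), 5*t*exp(-5*t)]
  [0, 3*t*exp(-5*t) + exp(-5*t), -3*t*exp(-5*t)]
  [0, 3*t*exp(-5*t), -3*t*exp(-5*t) + exp(-5*t)]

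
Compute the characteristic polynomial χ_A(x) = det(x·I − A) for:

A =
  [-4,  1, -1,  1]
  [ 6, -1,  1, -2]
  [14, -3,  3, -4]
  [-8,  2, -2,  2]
x^4

Expanding det(x·I − A) (e.g. by cofactor expansion or by noting that A is similar to its Jordan form J, which has the same characteristic polynomial as A) gives
  χ_A(x) = x^4
which factors as x^4. The eigenvalues (with algebraic multiplicities) are λ = 0 with multiplicity 4.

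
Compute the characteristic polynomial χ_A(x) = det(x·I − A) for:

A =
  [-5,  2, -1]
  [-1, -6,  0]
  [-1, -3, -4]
x^3 + 15*x^2 + 75*x + 125

Expanding det(x·I − A) (e.g. by cofactor expansion or by noting that A is similar to its Jordan form J, which has the same characteristic polynomial as A) gives
  χ_A(x) = x^3 + 15*x^2 + 75*x + 125
which factors as (x + 5)^3. The eigenvalues (with algebraic multiplicities) are λ = -5 with multiplicity 3.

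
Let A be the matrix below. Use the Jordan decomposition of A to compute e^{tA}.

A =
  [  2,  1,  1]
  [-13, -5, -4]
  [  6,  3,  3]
e^{tA} =
  [-3*t^2/2 + 2*t + 1, t, t^2/2 + t]
  [15*t^2/2 - 13*t, 1 - 5*t, -5*t^2/2 - 4*t]
  [-9*t^2/2 + 6*t, 3*t, 3*t^2/2 + 3*t + 1]

Strategy: write A = P · J · P⁻¹ where J is a Jordan canonical form, so e^{tA} = P · e^{tJ} · P⁻¹, and e^{tJ} can be computed block-by-block.

A has Jordan form
J =
  [0, 1, 0]
  [0, 0, 1]
  [0, 0, 0]
(up to reordering of blocks).

Per-block formulas:
  For a 3×3 Jordan block J_3(0): exp(t · J_3(0)) = e^(0t)·(I + t·N + (t^2/2)·N^2), where N is the 3×3 nilpotent shift.

After assembling e^{tJ} and conjugating by P, we get:

e^{tA} =
  [-3*t^2/2 + 2*t + 1, t, t^2/2 + t]
  [15*t^2/2 - 13*t, 1 - 5*t, -5*t^2/2 - 4*t]
  [-9*t^2/2 + 6*t, 3*t, 3*t^2/2 + 3*t + 1]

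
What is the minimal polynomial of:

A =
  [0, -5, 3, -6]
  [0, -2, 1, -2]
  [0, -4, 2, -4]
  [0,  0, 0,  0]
x^3

The characteristic polynomial is χ_A(x) = x^4, so the eigenvalues are known. The minimal polynomial is
  m_A(x) = Π_λ (x − λ)^{k_λ}
where k_λ is the size of the *largest* Jordan block for λ (equivalently, the smallest k with (A − λI)^k v = 0 for every generalised eigenvector v of λ).

  λ = 0: largest Jordan block has size 3, contributing (x − 0)^3

So m_A(x) = x^3 = x^3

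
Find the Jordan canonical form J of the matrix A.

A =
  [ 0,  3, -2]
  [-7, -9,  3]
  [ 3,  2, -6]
J_3(-5)

The characteristic polynomial is
  det(x·I − A) = x^3 + 15*x^2 + 75*x + 125 = (x + 5)^3

Eigenvalues and multiplicities (the geometric multiplicity of λ is n − rank(A − λI), which equals the number of Jordan blocks for λ):
  λ = -5: algebraic multiplicity = 3, geometric multiplicity = 1

Determining the block sizes for each eigenvalue:
  λ = -5: one block (gm = 1), so the single block has size am = 3 → block sizes [3]

Assembling the blocks gives a Jordan form
J =
  [-5,  1,  0]
  [ 0, -5,  1]
  [ 0,  0, -5]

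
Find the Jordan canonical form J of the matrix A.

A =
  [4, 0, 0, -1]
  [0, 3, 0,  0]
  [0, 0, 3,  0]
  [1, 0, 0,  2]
J_2(3) ⊕ J_1(3) ⊕ J_1(3)

The characteristic polynomial is
  det(x·I − A) = x^4 - 12*x^3 + 54*x^2 - 108*x + 81 = (x - 3)^4

Eigenvalues and multiplicities (the geometric multiplicity of λ is n − rank(A − λI), which equals the number of Jordan blocks for λ):
  λ = 3: algebraic multiplicity = 4, geometric multiplicity = 3

Determining the block sizes for each eigenvalue:
  λ = 3: 3 blocks summing to 4 forces exactly one block of size 2 and the rest size 1 → block sizes [2, 1, 1]

Assembling the blocks gives a Jordan form
J =
  [3, 1, 0, 0]
  [0, 3, 0, 0]
  [0, 0, 3, 0]
  [0, 0, 0, 3]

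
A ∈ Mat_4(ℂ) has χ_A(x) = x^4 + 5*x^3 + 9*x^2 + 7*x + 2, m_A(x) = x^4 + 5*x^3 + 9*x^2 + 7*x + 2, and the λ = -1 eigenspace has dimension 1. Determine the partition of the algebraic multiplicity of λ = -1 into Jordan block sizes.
Block sizes for λ = -1: [3]

Step 1 — from the characteristic polynomial, algebraic multiplicity of λ = -1 is 3. From dim ker(A − (-1)·I) = 1, there are exactly 1 Jordan blocks for λ = -1.
Step 2 — from the minimal polynomial, the factor (x + 1)^3 tells us the largest block for λ = -1 has size 3.
Step 3 — with total size 3, 1 blocks, and largest block 3, the block sizes (in nonincreasing order) are [3].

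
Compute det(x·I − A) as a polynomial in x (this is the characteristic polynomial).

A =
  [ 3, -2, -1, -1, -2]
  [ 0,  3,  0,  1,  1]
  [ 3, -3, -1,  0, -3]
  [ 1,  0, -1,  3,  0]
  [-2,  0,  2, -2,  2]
x^5 - 10*x^4 + 40*x^3 - 80*x^2 + 80*x - 32

Expanding det(x·I − A) (e.g. by cofactor expansion or by noting that A is similar to its Jordan form J, which has the same characteristic polynomial as A) gives
  χ_A(x) = x^5 - 10*x^4 + 40*x^3 - 80*x^2 + 80*x - 32
which factors as (x - 2)^5. The eigenvalues (with algebraic multiplicities) are λ = 2 with multiplicity 5.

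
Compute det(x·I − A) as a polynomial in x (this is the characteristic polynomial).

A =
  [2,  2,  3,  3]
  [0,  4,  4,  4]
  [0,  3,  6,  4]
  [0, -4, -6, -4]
x^4 - 8*x^3 + 24*x^2 - 32*x + 16

Expanding det(x·I − A) (e.g. by cofactor expansion or by noting that A is similar to its Jordan form J, which has the same characteristic polynomial as A) gives
  χ_A(x) = x^4 - 8*x^3 + 24*x^2 - 32*x + 16
which factors as (x - 2)^4. The eigenvalues (with algebraic multiplicities) are λ = 2 with multiplicity 4.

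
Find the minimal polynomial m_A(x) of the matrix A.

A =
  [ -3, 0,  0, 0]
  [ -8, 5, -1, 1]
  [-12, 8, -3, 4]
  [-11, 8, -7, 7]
x^4 - 6*x^3 + 54*x - 81

The characteristic polynomial is χ_A(x) = (x - 3)^3*(x + 3), so the eigenvalues are known. The minimal polynomial is
  m_A(x) = Π_λ (x − λ)^{k_λ}
where k_λ is the size of the *largest* Jordan block for λ (equivalently, the smallest k with (A − λI)^k v = 0 for every generalised eigenvector v of λ).

  λ = -3: largest Jordan block has size 1, contributing (x + 3)
  λ = 3: largest Jordan block has size 3, contributing (x − 3)^3

So m_A(x) = (x - 3)^3*(x + 3) = x^4 - 6*x^3 + 54*x - 81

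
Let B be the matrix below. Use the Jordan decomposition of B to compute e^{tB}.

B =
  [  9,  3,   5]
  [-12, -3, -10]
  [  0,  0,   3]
e^{tB} =
  [6*t*exp(3*t) + exp(3*t), 3*t*exp(3*t), 5*t*exp(3*t)]
  [-12*t*exp(3*t), -6*t*exp(3*t) + exp(3*t), -10*t*exp(3*t)]
  [0, 0, exp(3*t)]

Strategy: write B = P · J · P⁻¹ where J is a Jordan canonical form, so e^{tB} = P · e^{tJ} · P⁻¹, and e^{tJ} can be computed block-by-block.

B has Jordan form
J =
  [3, 1, 0]
  [0, 3, 0]
  [0, 0, 3]
(up to reordering of blocks).

Per-block formulas:
  For a 1×1 block at λ = 3: exp(t · [3]) = [e^(3t)].
  For a 2×2 Jordan block J_2(3): exp(t · J_2(3)) = e^(3t)·(I + t·N), where N is the 2×2 nilpotent shift.

After assembling e^{tJ} and conjugating by P, we get:

e^{tB} =
  [6*t*exp(3*t) + exp(3*t), 3*t*exp(3*t), 5*t*exp(3*t)]
  [-12*t*exp(3*t), -6*t*exp(3*t) + exp(3*t), -10*t*exp(3*t)]
  [0, 0, exp(3*t)]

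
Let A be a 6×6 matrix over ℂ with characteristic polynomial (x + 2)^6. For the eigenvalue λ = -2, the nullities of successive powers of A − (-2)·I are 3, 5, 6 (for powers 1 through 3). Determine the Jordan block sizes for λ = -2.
Block sizes for λ = -2: [3, 2, 1]

From the dimensions of kernels of powers, the number of Jordan blocks of size at least j is d_j − d_{j−1} where d_j = dim ker(N^j) (with d_0 = 0). Computing the differences gives [3, 2, 1].
The number of blocks of size exactly k is (#blocks of size ≥ k) − (#blocks of size ≥ k + 1), so the partition is: 1 block(s) of size 1, 1 block(s) of size 2, 1 block(s) of size 3.
In nonincreasing order the block sizes are [3, 2, 1].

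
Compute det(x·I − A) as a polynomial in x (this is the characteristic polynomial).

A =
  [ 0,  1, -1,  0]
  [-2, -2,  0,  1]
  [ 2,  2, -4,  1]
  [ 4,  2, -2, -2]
x^4 + 8*x^3 + 24*x^2 + 32*x + 16

Expanding det(x·I − A) (e.g. by cofactor expansion or by noting that A is similar to its Jordan form J, which has the same characteristic polynomial as A) gives
  χ_A(x) = x^4 + 8*x^3 + 24*x^2 + 32*x + 16
which factors as (x + 2)^4. The eigenvalues (with algebraic multiplicities) are λ = -2 with multiplicity 4.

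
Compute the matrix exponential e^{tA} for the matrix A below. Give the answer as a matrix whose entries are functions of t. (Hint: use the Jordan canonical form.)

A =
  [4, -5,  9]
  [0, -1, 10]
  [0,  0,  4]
e^{tA} =
  [exp(4*t), -exp(4*t) + exp(-t), -t*exp(4*t) + 2*exp(4*t) - 2*exp(-t)]
  [0, exp(-t), 2*exp(4*t) - 2*exp(-t)]
  [0, 0, exp(4*t)]

Strategy: write A = P · J · P⁻¹ where J is a Jordan canonical form, so e^{tA} = P · e^{tJ} · P⁻¹, and e^{tJ} can be computed block-by-block.

A has Jordan form
J =
  [-1, 0, 0]
  [ 0, 4, 1]
  [ 0, 0, 4]
(up to reordering of blocks).

Per-block formulas:
  For a 1×1 block at λ = -1: exp(t · [-1]) = [e^(-1t)].
  For a 2×2 Jordan block J_2(4): exp(t · J_2(4)) = e^(4t)·(I + t·N), where N is the 2×2 nilpotent shift.

After assembling e^{tJ} and conjugating by P, we get:

e^{tA} =
  [exp(4*t), -exp(4*t) + exp(-t), -t*exp(4*t) + 2*exp(4*t) - 2*exp(-t)]
  [0, exp(-t), 2*exp(4*t) - 2*exp(-t)]
  [0, 0, exp(4*t)]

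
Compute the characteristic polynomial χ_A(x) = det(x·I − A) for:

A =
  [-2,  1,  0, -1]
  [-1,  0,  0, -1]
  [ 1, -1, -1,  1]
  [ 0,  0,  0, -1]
x^4 + 4*x^3 + 6*x^2 + 4*x + 1

Expanding det(x·I − A) (e.g. by cofactor expansion or by noting that A is similar to its Jordan form J, which has the same characteristic polynomial as A) gives
  χ_A(x) = x^4 + 4*x^3 + 6*x^2 + 4*x + 1
which factors as (x + 1)^4. The eigenvalues (with algebraic multiplicities) are λ = -1 with multiplicity 4.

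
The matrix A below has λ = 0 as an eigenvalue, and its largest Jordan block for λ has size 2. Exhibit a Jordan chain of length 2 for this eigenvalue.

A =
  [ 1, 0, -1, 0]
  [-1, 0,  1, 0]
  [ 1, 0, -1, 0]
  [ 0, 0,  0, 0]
A Jordan chain for λ = 0 of length 2:
v_1 = (1, -1, 1, 0)ᵀ
v_2 = (1, 0, 0, 0)ᵀ

Let N = A − (0)·I. We want v_2 with N^2 v_2 = 0 but N^1 v_2 ≠ 0; then v_{j-1} := N · v_j for j = 2, …, 2.

Pick v_2 = (1, 0, 0, 0)ᵀ.
Then v_1 = N · v_2 = (1, -1, 1, 0)ᵀ.

Sanity check: (A − (0)·I) v_1 = (0, 0, 0, 0)ᵀ = 0. ✓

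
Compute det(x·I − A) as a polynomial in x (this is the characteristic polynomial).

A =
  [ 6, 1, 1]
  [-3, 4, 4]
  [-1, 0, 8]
x^3 - 18*x^2 + 108*x - 216

Expanding det(x·I − A) (e.g. by cofactor expansion or by noting that A is similar to its Jordan form J, which has the same characteristic polynomial as A) gives
  χ_A(x) = x^3 - 18*x^2 + 108*x - 216
which factors as (x - 6)^3. The eigenvalues (with algebraic multiplicities) are λ = 6 with multiplicity 3.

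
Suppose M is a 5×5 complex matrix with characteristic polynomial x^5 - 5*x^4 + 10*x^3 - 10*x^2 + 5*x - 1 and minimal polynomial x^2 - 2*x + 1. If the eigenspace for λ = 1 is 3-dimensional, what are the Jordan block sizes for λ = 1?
Block sizes for λ = 1: [2, 2, 1]

Step 1 — from the characteristic polynomial, algebraic multiplicity of λ = 1 is 5. From dim ker(M − (1)·I) = 3, there are exactly 3 Jordan blocks for λ = 1.
Step 2 — from the minimal polynomial, the factor (x − 1)^2 tells us the largest block for λ = 1 has size 2.
Step 3 — with total size 5, 3 blocks, and largest block 2, the block sizes (in nonincreasing order) are [2, 2, 1].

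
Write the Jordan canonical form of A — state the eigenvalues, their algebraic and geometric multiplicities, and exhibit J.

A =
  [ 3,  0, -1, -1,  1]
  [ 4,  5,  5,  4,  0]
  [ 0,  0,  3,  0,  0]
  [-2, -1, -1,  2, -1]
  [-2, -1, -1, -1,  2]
J_3(3) ⊕ J_2(3)

The characteristic polynomial is
  det(x·I − A) = x^5 - 15*x^4 + 90*x^3 - 270*x^2 + 405*x - 243 = (x - 3)^5

Eigenvalues and multiplicities (the geometric multiplicity of λ is n − rank(A − λI), which equals the number of Jordan blocks for λ):
  λ = 3: algebraic multiplicity = 5, geometric multiplicity = 2

Determining the block sizes for each eigenvalue:
  λ = 3: with am = 5 and gm = 2, the partition is not yet determined (e.g. several partitions of 5 into 2 parts exist). Let N = A − (3)·I. Computing rank(N^1) = 3, rank(N^2) = 1, rank(N^3) = 0; the number of blocks of size ≥ j is rank(N^{j−1}) − rank(N^j), giving [2, 2, 1]. So we have 1 block(s) of size 3, 1 block(s) of size 2 → block sizes [3, 2]

Assembling the blocks gives a Jordan form
J =
  [3, 1, 0, 0, 0]
  [0, 3, 1, 0, 0]
  [0, 0, 3, 0, 0]
  [0, 0, 0, 3, 1]
  [0, 0, 0, 0, 3]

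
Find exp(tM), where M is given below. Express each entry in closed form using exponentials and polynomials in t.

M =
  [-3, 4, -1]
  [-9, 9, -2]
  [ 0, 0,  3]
e^{tM} =
  [-6*t*exp(3*t) + exp(3*t), 4*t*exp(3*t), -t^2*exp(3*t) - t*exp(3*t)]
  [-9*t*exp(3*t), 6*t*exp(3*t) + exp(3*t), -3*t^2*exp(3*t)/2 - 2*t*exp(3*t)]
  [0, 0, exp(3*t)]

Strategy: write M = P · J · P⁻¹ where J is a Jordan canonical form, so e^{tM} = P · e^{tJ} · P⁻¹, and e^{tJ} can be computed block-by-block.

M has Jordan form
J =
  [3, 1, 0]
  [0, 3, 1]
  [0, 0, 3]
(up to reordering of blocks).

Per-block formulas:
  For a 3×3 Jordan block J_3(3): exp(t · J_3(3)) = e^(3t)·(I + t·N + (t^2/2)·N^2), where N is the 3×3 nilpotent shift.

After assembling e^{tJ} and conjugating by P, we get:

e^{tM} =
  [-6*t*exp(3*t) + exp(3*t), 4*t*exp(3*t), -t^2*exp(3*t) - t*exp(3*t)]
  [-9*t*exp(3*t), 6*t*exp(3*t) + exp(3*t), -3*t^2*exp(3*t)/2 - 2*t*exp(3*t)]
  [0, 0, exp(3*t)]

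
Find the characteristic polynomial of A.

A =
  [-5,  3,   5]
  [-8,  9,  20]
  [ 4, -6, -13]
x^3 + 9*x^2 + 27*x + 27

Expanding det(x·I − A) (e.g. by cofactor expansion or by noting that A is similar to its Jordan form J, which has the same characteristic polynomial as A) gives
  χ_A(x) = x^3 + 9*x^2 + 27*x + 27
which factors as (x + 3)^3. The eigenvalues (with algebraic multiplicities) are λ = -3 with multiplicity 3.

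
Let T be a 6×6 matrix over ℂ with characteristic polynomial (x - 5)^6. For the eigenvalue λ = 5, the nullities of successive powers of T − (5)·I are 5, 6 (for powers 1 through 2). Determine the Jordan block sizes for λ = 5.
Block sizes for λ = 5: [2, 1, 1, 1, 1]

From the dimensions of kernels of powers, the number of Jordan blocks of size at least j is d_j − d_{j−1} where d_j = dim ker(N^j) (with d_0 = 0). Computing the differences gives [5, 1].
The number of blocks of size exactly k is (#blocks of size ≥ k) − (#blocks of size ≥ k + 1), so the partition is: 4 block(s) of size 1, 1 block(s) of size 2.
In nonincreasing order the block sizes are [2, 1, 1, 1, 1].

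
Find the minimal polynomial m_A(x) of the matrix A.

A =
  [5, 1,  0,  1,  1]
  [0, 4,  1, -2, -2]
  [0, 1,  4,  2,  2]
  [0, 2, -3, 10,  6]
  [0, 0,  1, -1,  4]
x^4 - 22*x^3 + 181*x^2 - 660*x + 900

The characteristic polynomial is χ_A(x) = (x - 6)^2*(x - 5)^3, so the eigenvalues are known. The minimal polynomial is
  m_A(x) = Π_λ (x − λ)^{k_λ}
where k_λ is the size of the *largest* Jordan block for λ (equivalently, the smallest k with (A − λI)^k v = 0 for every generalised eigenvector v of λ).

  λ = 5: largest Jordan block has size 2, contributing (x − 5)^2
  λ = 6: largest Jordan block has size 2, contributing (x − 6)^2

So m_A(x) = (x - 6)^2*(x - 5)^2 = x^4 - 22*x^3 + 181*x^2 - 660*x + 900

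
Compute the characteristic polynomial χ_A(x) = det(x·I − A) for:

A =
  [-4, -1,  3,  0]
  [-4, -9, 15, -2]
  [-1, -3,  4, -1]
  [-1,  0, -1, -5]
x^4 + 14*x^3 + 72*x^2 + 160*x + 128

Expanding det(x·I − A) (e.g. by cofactor expansion or by noting that A is similar to its Jordan form J, which has the same characteristic polynomial as A) gives
  χ_A(x) = x^4 + 14*x^3 + 72*x^2 + 160*x + 128
which factors as (x + 2)*(x + 4)^3. The eigenvalues (with algebraic multiplicities) are λ = -4 with multiplicity 3, λ = -2 with multiplicity 1.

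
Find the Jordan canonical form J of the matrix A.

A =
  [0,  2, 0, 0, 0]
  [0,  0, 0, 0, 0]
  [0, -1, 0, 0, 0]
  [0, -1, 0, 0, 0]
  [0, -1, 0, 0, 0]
J_2(0) ⊕ J_1(0) ⊕ J_1(0) ⊕ J_1(0)

The characteristic polynomial is
  det(x·I − A) = x^5

Eigenvalues and multiplicities (the geometric multiplicity of λ is n − rank(A − λI), which equals the number of Jordan blocks for λ):
  λ = 0: algebraic multiplicity = 5, geometric multiplicity = 4

Determining the block sizes for each eigenvalue:
  λ = 0: 4 blocks summing to 5 forces exactly one block of size 2 and the rest size 1 → block sizes [2, 1, 1, 1]

Assembling the blocks gives a Jordan form
J =
  [0, 1, 0, 0, 0]
  [0, 0, 0, 0, 0]
  [0, 0, 0, 0, 0]
  [0, 0, 0, 0, 0]
  [0, 0, 0, 0, 0]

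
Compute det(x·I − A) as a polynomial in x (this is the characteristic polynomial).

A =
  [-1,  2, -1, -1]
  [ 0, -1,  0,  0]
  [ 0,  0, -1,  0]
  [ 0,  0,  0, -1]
x^4 + 4*x^3 + 6*x^2 + 4*x + 1

Expanding det(x·I − A) (e.g. by cofactor expansion or by noting that A is similar to its Jordan form J, which has the same characteristic polynomial as A) gives
  χ_A(x) = x^4 + 4*x^3 + 6*x^2 + 4*x + 1
which factors as (x + 1)^4. The eigenvalues (with algebraic multiplicities) are λ = -1 with multiplicity 4.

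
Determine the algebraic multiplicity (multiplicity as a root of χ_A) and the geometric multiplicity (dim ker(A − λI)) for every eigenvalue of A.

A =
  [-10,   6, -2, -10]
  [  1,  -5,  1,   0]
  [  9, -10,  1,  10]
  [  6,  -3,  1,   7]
λ = -3: alg = 3, geom = 1; λ = 2: alg = 1, geom = 1

Step 1 — factor the characteristic polynomial to read off the algebraic multiplicities:
  χ_A(x) = (x - 2)*(x + 3)^3

Step 2 — compute geometric multiplicities via the rank-nullity identity g(λ) = n − rank(A − λI):
  rank(A − (-3)·I) = 3, so dim ker(A − (-3)·I) = n − 3 = 1
  rank(A − (2)·I) = 3, so dim ker(A − (2)·I) = n − 3 = 1

Summary:
  λ = -3: algebraic multiplicity = 3, geometric multiplicity = 1
  λ = 2: algebraic multiplicity = 1, geometric multiplicity = 1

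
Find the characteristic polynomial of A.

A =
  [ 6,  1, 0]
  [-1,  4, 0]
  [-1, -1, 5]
x^3 - 15*x^2 + 75*x - 125

Expanding det(x·I − A) (e.g. by cofactor expansion or by noting that A is similar to its Jordan form J, which has the same characteristic polynomial as A) gives
  χ_A(x) = x^3 - 15*x^2 + 75*x - 125
which factors as (x - 5)^3. The eigenvalues (with algebraic multiplicities) are λ = 5 with multiplicity 3.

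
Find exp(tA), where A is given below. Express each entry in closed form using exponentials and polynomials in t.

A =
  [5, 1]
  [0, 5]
e^{tA} =
  [exp(5*t), t*exp(5*t)]
  [0, exp(5*t)]

Strategy: write A = P · J · P⁻¹ where J is a Jordan canonical form, so e^{tA} = P · e^{tJ} · P⁻¹, and e^{tJ} can be computed block-by-block.

A has Jordan form
J =
  [5, 1]
  [0, 5]
(up to reordering of blocks).

Per-block formulas:
  For a 2×2 Jordan block J_2(5): exp(t · J_2(5)) = e^(5t)·(I + t·N), where N is the 2×2 nilpotent shift.

After assembling e^{tJ} and conjugating by P, we get:

e^{tA} =
  [exp(5*t), t*exp(5*t)]
  [0, exp(5*t)]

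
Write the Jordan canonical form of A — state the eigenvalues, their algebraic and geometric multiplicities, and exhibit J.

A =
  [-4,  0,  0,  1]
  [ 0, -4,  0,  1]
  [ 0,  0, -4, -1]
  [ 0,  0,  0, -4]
J_2(-4) ⊕ J_1(-4) ⊕ J_1(-4)

The characteristic polynomial is
  det(x·I − A) = x^4 + 16*x^3 + 96*x^2 + 256*x + 256 = (x + 4)^4

Eigenvalues and multiplicities (the geometric multiplicity of λ is n − rank(A − λI), which equals the number of Jordan blocks for λ):
  λ = -4: algebraic multiplicity = 4, geometric multiplicity = 3

Determining the block sizes for each eigenvalue:
  λ = -4: 3 blocks summing to 4 forces exactly one block of size 2 and the rest size 1 → block sizes [2, 1, 1]

Assembling the blocks gives a Jordan form
J =
  [-4,  1,  0,  0]
  [ 0, -4,  0,  0]
  [ 0,  0, -4,  0]
  [ 0,  0,  0, -4]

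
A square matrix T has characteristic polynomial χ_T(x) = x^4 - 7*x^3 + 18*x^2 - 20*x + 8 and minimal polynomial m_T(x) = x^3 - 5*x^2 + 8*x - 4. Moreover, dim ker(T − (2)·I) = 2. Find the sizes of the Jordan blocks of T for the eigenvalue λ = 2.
Block sizes for λ = 2: [2, 1]

Step 1 — from the characteristic polynomial, algebraic multiplicity of λ = 2 is 3. From dim ker(T − (2)·I) = 2, there are exactly 2 Jordan blocks for λ = 2.
Step 2 — from the minimal polynomial, the factor (x − 2)^2 tells us the largest block for λ = 2 has size 2.
Step 3 — with total size 3, 2 blocks, and largest block 2, the block sizes (in nonincreasing order) are [2, 1].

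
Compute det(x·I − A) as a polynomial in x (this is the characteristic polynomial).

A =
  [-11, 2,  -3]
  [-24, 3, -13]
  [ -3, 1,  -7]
x^3 + 15*x^2 + 75*x + 125

Expanding det(x·I − A) (e.g. by cofactor expansion or by noting that A is similar to its Jordan form J, which has the same characteristic polynomial as A) gives
  χ_A(x) = x^3 + 15*x^2 + 75*x + 125
which factors as (x + 5)^3. The eigenvalues (with algebraic multiplicities) are λ = -5 with multiplicity 3.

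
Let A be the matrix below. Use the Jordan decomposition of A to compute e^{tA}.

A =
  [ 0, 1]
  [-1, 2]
e^{tA} =
  [-t*exp(t) + exp(t), t*exp(t)]
  [-t*exp(t), t*exp(t) + exp(t)]

Strategy: write A = P · J · P⁻¹ where J is a Jordan canonical form, so e^{tA} = P · e^{tJ} · P⁻¹, and e^{tJ} can be computed block-by-block.

A has Jordan form
J =
  [1, 1]
  [0, 1]
(up to reordering of blocks).

Per-block formulas:
  For a 2×2 Jordan block J_2(1): exp(t · J_2(1)) = e^(1t)·(I + t·N), where N is the 2×2 nilpotent shift.

After assembling e^{tJ} and conjugating by P, we get:

e^{tA} =
  [-t*exp(t) + exp(t), t*exp(t)]
  [-t*exp(t), t*exp(t) + exp(t)]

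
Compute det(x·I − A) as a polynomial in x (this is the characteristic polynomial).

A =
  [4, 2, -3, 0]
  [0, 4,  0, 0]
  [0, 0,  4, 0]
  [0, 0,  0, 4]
x^4 - 16*x^3 + 96*x^2 - 256*x + 256

Expanding det(x·I − A) (e.g. by cofactor expansion or by noting that A is similar to its Jordan form J, which has the same characteristic polynomial as A) gives
  χ_A(x) = x^4 - 16*x^3 + 96*x^2 - 256*x + 256
which factors as (x - 4)^4. The eigenvalues (with algebraic multiplicities) are λ = 4 with multiplicity 4.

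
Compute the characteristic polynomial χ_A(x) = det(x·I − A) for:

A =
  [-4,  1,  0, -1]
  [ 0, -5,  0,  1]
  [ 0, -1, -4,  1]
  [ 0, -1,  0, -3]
x^4 + 16*x^3 + 96*x^2 + 256*x + 256

Expanding det(x·I − A) (e.g. by cofactor expansion or by noting that A is similar to its Jordan form J, which has the same characteristic polynomial as A) gives
  χ_A(x) = x^4 + 16*x^3 + 96*x^2 + 256*x + 256
which factors as (x + 4)^4. The eigenvalues (with algebraic multiplicities) are λ = -4 with multiplicity 4.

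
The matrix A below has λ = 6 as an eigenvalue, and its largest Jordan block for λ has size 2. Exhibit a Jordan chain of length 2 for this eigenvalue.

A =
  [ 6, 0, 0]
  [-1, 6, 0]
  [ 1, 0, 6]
A Jordan chain for λ = 6 of length 2:
v_1 = (0, -1, 1)ᵀ
v_2 = (1, 0, 0)ᵀ

Let N = A − (6)·I. We want v_2 with N^2 v_2 = 0 but N^1 v_2 ≠ 0; then v_{j-1} := N · v_j for j = 2, …, 2.

Pick v_2 = (1, 0, 0)ᵀ.
Then v_1 = N · v_2 = (0, -1, 1)ᵀ.

Sanity check: (A − (6)·I) v_1 = (0, 0, 0)ᵀ = 0. ✓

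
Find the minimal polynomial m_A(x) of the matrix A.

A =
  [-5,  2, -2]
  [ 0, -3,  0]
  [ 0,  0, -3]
x^2 + 8*x + 15

The characteristic polynomial is χ_A(x) = (x + 3)^2*(x + 5), so the eigenvalues are known. The minimal polynomial is
  m_A(x) = Π_λ (x − λ)^{k_λ}
where k_λ is the size of the *largest* Jordan block for λ (equivalently, the smallest k with (A − λI)^k v = 0 for every generalised eigenvector v of λ).

  λ = -5: largest Jordan block has size 1, contributing (x + 5)
  λ = -3: largest Jordan block has size 1, contributing (x + 3)

So m_A(x) = (x + 3)*(x + 5) = x^2 + 8*x + 15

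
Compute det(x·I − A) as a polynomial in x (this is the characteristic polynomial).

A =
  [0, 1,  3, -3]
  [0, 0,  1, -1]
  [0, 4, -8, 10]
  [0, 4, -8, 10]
x^4 - 2*x^3

Expanding det(x·I − A) (e.g. by cofactor expansion or by noting that A is similar to its Jordan form J, which has the same characteristic polynomial as A) gives
  χ_A(x) = x^4 - 2*x^3
which factors as x^3*(x - 2). The eigenvalues (with algebraic multiplicities) are λ = 0 with multiplicity 3, λ = 2 with multiplicity 1.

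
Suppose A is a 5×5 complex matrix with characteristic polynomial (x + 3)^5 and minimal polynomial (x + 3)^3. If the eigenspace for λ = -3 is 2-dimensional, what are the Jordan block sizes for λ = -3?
Block sizes for λ = -3: [3, 2]

Step 1 — from the characteristic polynomial, algebraic multiplicity of λ = -3 is 5. From dim ker(A − (-3)·I) = 2, there are exactly 2 Jordan blocks for λ = -3.
Step 2 — from the minimal polynomial, the factor (x + 3)^3 tells us the largest block for λ = -3 has size 3.
Step 3 — with total size 5, 2 blocks, and largest block 3, the block sizes (in nonincreasing order) are [3, 2].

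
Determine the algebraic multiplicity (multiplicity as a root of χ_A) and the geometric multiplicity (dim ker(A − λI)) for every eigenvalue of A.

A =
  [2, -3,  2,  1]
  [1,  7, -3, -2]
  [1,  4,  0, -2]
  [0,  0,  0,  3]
λ = 3: alg = 4, geom = 2

Step 1 — factor the characteristic polynomial to read off the algebraic multiplicities:
  χ_A(x) = (x - 3)^4

Step 2 — compute geometric multiplicities via the rank-nullity identity g(λ) = n − rank(A − λI):
  rank(A − (3)·I) = 2, so dim ker(A − (3)·I) = n − 2 = 2

Summary:
  λ = 3: algebraic multiplicity = 4, geometric multiplicity = 2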